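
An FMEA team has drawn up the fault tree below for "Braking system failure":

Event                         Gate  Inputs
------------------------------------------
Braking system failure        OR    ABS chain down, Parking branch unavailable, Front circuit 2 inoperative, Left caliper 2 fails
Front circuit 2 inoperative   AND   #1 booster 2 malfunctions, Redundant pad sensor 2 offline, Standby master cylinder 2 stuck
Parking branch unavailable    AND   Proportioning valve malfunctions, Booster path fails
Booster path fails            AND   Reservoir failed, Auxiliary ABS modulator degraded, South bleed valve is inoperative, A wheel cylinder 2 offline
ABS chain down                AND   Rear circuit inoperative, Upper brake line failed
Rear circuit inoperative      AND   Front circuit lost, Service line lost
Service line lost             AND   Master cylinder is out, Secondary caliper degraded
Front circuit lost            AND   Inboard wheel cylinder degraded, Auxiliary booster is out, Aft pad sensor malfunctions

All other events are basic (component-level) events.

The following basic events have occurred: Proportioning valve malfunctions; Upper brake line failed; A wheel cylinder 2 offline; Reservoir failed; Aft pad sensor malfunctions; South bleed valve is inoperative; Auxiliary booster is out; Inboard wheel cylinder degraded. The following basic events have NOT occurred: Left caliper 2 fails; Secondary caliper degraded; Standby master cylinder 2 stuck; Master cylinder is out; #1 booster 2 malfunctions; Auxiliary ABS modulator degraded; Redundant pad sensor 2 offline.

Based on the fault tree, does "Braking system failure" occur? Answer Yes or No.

Front circuit lost [AND]: Inboard wheel cylinder degraded=occurs, Auxiliary booster is out=occurs, Aft pad sensor malfunctions=occurs → all inputs occur → occurs.
Service line lost [AND]: Master cylinder is out=not, Secondary caliper degraded=not → not all inputs occur → does not occur.
Rear circuit inoperative [AND]: Front circuit lost=occurs, Service line lost=not → not all inputs occur → does not occur.
ABS chain down [AND]: Rear circuit inoperative=not, Upper brake line failed=occurs → not all inputs occur → does not occur.
Booster path fails [AND]: Reservoir failed=occurs, Auxiliary ABS modulator degraded=not, South bleed valve is inoperative=occurs, A wheel cylinder 2 offline=occurs → not all inputs occur → does not occur.
Parking branch unavailable [AND]: Proportioning valve malfunctions=occurs, Booster path fails=not → not all inputs occur → does not occur.
Front circuit 2 inoperative [AND]: #1 booster 2 malfunctions=not, Redundant pad sensor 2 offline=not, Standby master cylinder 2 stuck=not → not all inputs occur → does not occur.
Braking system failure [OR]: ABS chain down=not, Parking branch unavailable=not, Front circuit 2 inoperative=not, Left caliper 2 fails=not → no input occurs → does not occur.

No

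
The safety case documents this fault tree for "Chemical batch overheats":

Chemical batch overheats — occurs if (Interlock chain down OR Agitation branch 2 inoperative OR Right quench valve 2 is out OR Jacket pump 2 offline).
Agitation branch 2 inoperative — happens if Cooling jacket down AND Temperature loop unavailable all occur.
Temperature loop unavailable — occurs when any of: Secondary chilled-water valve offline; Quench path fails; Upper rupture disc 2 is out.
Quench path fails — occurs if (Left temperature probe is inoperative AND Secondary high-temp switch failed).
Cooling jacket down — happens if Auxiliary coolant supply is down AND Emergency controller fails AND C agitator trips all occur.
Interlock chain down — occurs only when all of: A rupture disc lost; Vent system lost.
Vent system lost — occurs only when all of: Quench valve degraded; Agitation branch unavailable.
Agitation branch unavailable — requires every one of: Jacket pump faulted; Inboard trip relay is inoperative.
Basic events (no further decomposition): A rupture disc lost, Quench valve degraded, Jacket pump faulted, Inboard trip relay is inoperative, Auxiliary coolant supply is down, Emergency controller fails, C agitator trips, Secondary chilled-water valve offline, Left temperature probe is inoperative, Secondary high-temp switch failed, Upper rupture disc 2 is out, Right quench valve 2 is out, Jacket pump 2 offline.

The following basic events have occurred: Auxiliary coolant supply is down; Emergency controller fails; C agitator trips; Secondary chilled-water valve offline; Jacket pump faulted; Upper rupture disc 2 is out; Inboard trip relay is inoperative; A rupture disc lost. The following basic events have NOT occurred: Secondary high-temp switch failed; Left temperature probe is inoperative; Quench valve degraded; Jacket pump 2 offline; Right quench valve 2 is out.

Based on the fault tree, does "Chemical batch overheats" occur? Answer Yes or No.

Agitation branch unavailable [AND]: Jacket pump faulted=occurs, Inboard trip relay is inoperative=occurs → all inputs occur → occurs.
Vent system lost [AND]: Quench valve degraded=not, Agitation branch unavailable=occurs → not all inputs occur → does not occur.
Interlock chain down [AND]: A rupture disc lost=occurs, Vent system lost=not → not all inputs occur → does not occur.
Cooling jacket down [AND]: Auxiliary coolant supply is down=occurs, Emergency controller fails=occurs, C agitator trips=occurs → all inputs occur → occurs.
Quench path fails [AND]: Left temperature probe is inoperative=not, Secondary high-temp switch failed=not → not all inputs occur → does not occur.
Temperature loop unavailable [OR]: Secondary chilled-water valve offline=occurs, Quench path fails=not, Upper rupture disc 2 is out=occurs → at least one input occurs → occurs.
Agitation branch 2 inoperative [AND]: Cooling jacket down=occurs, Temperature loop unavailable=occurs → all inputs occur → occurs.
Chemical batch overheats [OR]: Interlock chain down=not, Agitation branch 2 inoperative=occurs, Right quench valve 2 is out=not, Jacket pump 2 offline=not → at least one input occurs → occurs.

Yes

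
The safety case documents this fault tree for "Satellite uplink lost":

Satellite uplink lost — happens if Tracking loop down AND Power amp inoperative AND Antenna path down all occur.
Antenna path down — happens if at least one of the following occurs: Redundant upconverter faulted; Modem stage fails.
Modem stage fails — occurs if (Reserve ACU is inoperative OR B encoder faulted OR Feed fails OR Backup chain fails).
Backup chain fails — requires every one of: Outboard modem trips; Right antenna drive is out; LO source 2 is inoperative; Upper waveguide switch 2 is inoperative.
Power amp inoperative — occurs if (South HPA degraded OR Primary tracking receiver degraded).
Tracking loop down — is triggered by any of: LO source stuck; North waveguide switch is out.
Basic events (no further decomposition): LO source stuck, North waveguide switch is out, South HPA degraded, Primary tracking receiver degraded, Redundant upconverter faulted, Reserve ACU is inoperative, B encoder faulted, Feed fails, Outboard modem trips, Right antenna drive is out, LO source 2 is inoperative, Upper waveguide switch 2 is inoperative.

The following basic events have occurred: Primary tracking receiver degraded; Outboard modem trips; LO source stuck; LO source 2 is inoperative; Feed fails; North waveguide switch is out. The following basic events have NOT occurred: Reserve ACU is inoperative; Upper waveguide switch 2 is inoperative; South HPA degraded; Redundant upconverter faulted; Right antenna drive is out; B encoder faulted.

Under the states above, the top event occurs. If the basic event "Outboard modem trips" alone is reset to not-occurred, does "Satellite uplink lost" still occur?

Counterfactual: set "Outboard modem trips" to not occurred.
Tracking loop down [OR]: LO source stuck=occurs, North waveguide switch is out=occurs → at least one input occurs → occurs.
Power amp inoperative [OR]: South HPA degraded=not, Primary tracking receiver degraded=occurs → at least one input occurs → occurs.
Backup chain fails [AND]: Outboard modem trips=not, Right antenna drive is out=not, LO source 2 is inoperative=occurs, Upper waveguide switch 2 is inoperative=not → not all inputs occur → does not occur.
Modem stage fails [OR]: Reserve ACU is inoperative=not, B encoder faulted=not, Feed fails=occurs, Backup chain fails=not → at least one input occurs → occurs.
Antenna path down [OR]: Redundant upconverter faulted=not, Modem stage fails=occurs → at least one input occurs → occurs.
Satellite uplink lost [AND]: Tracking loop down=occurs, Power amp inoperative=occurs, Antenna path down=occurs → all inputs occur → occurs.

Yes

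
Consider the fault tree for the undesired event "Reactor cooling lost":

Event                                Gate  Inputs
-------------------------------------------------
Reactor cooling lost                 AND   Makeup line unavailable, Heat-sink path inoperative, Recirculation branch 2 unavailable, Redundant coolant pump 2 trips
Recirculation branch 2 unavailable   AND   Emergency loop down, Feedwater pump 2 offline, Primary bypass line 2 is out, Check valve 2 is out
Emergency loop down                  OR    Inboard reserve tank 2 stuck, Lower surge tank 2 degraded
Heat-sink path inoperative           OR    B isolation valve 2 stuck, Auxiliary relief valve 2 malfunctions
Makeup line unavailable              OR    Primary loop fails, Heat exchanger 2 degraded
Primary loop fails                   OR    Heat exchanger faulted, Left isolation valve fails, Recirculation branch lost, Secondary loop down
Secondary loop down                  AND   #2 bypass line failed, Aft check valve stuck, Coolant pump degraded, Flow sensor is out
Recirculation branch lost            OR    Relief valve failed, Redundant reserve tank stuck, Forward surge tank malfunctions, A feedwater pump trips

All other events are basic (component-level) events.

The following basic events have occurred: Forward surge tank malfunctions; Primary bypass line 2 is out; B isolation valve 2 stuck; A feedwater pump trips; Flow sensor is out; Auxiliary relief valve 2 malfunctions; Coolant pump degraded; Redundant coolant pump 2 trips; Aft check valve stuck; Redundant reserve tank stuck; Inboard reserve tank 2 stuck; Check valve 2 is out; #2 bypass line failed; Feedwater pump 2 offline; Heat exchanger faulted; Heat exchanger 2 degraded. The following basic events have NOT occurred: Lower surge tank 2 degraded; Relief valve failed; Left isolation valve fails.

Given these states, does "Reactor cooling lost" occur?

Recirculation branch lost [OR]: Relief valve failed=not, Redundant reserve tank stuck=occurs, Forward surge tank malfunctions=occurs, A feedwater pump trips=occurs → at least one input occurs → occurs.
Secondary loop down [AND]: #2 bypass line failed=occurs, Aft check valve stuck=occurs, Coolant pump degraded=occurs, Flow sensor is out=occurs → all inputs occur → occurs.
Primary loop fails [OR]: Heat exchanger faulted=occurs, Left isolation valve fails=not, Recirculation branch lost=occurs, Secondary loop down=occurs → at least one input occurs → occurs.
Makeup line unavailable [OR]: Primary loop fails=occurs, Heat exchanger 2 degraded=occurs → at least one input occurs → occurs.
Heat-sink path inoperative [OR]: B isolation valve 2 stuck=occurs, Auxiliary relief valve 2 malfunctions=occurs → at least one input occurs → occurs.
Emergency loop down [OR]: Inboard reserve tank 2 stuck=occurs, Lower surge tank 2 degraded=not → at least one input occurs → occurs.
Recirculation branch 2 unavailable [AND]: Emergency loop down=occurs, Feedwater pump 2 offline=occurs, Primary bypass line 2 is out=occurs, Check valve 2 is out=occurs → all inputs occur → occurs.
Reactor cooling lost [AND]: Makeup line unavailable=occurs, Heat-sink path inoperative=occurs, Recirculation branch 2 unavailable=occurs, Redundant coolant pump 2 trips=occurs → all inputs occur → occurs.

Yes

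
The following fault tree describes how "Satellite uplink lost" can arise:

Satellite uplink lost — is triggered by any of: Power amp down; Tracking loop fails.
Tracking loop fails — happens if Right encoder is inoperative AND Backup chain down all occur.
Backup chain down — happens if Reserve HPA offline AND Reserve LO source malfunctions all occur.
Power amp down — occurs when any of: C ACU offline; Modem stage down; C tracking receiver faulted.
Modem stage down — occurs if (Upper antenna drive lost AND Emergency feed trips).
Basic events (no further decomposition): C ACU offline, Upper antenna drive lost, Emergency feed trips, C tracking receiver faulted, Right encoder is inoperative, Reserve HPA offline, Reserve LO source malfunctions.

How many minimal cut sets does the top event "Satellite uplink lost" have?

4

Modem stage down [AND]: one cut set from each child combined → 1 × 1 = 1 cut set(s).
Power amp down [OR]: union of children's cut sets → 3 cut set(s).
Backup chain down [AND]: one cut set from each child combined → 1 × 1 = 1 cut set(s).
Tracking loop fails [AND]: one cut set from each child combined → 1 × 1 = 1 cut set(s).
Satellite uplink lost [OR]: union of children's cut sets → 4 cut set(s).
Minimal cut sets: {C ACU offline}; {Emergency feed trips, Upper antenna drive lost}; {C tracking receiver faulted}; {Reserve HPA offline, Reserve LO source malfunctions, Right encoder is inoperative}.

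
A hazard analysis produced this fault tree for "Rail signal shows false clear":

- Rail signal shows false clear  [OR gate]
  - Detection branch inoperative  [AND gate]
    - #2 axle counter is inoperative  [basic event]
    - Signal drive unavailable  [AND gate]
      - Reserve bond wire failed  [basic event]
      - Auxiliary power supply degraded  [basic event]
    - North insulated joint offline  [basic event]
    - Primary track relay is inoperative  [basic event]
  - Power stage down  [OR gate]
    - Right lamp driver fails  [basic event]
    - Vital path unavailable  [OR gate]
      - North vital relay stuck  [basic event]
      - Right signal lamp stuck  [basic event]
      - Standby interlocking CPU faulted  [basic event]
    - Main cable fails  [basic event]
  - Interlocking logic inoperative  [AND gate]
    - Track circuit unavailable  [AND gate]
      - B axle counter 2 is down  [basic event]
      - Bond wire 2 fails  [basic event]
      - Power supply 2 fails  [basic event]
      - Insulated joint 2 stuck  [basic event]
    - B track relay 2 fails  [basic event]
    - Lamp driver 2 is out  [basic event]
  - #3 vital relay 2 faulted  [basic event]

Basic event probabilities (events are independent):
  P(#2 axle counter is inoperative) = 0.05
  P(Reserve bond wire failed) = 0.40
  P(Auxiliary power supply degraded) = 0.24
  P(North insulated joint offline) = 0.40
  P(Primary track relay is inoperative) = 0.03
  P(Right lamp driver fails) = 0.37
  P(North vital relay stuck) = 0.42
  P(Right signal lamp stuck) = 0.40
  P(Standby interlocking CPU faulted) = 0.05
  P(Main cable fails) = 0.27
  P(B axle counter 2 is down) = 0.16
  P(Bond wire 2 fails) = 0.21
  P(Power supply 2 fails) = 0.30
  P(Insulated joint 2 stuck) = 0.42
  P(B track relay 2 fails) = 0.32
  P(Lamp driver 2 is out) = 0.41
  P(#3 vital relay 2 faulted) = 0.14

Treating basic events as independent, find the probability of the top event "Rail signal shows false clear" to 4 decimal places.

0.8693

P(Signal drive unavailable) [AND] = 0.40 × 0.24 = 0.096000
P(Detection branch inoperative) [AND] = 0.05 × 0.096000 × 0.40 × 0.03 = 0.000058
P(Vital path unavailable) [OR] = 1 − (1−0.42) × (1−0.40) × (1−0.05) = 0.669400
P(Power stage down) [OR] = 1 − (1−0.37) × (1−0.669400) × (1−0.27) = 0.847957
P(Track circuit unavailable) [AND] = 0.16 × 0.21 × 0.30 × 0.42 = 0.004234
P(Interlocking logic inoperative) [AND] = 0.004234 × 0.32 × 0.41 = 0.000556
P(Rail signal shows false clear) [OR] = 1 − (1−0.000058) × (1−0.847957) × (1−0.000556) × (1−0.14) = 0.869323
Rounded to 4 decimal places: P(Rail signal shows false clear) ≈ 0.8693.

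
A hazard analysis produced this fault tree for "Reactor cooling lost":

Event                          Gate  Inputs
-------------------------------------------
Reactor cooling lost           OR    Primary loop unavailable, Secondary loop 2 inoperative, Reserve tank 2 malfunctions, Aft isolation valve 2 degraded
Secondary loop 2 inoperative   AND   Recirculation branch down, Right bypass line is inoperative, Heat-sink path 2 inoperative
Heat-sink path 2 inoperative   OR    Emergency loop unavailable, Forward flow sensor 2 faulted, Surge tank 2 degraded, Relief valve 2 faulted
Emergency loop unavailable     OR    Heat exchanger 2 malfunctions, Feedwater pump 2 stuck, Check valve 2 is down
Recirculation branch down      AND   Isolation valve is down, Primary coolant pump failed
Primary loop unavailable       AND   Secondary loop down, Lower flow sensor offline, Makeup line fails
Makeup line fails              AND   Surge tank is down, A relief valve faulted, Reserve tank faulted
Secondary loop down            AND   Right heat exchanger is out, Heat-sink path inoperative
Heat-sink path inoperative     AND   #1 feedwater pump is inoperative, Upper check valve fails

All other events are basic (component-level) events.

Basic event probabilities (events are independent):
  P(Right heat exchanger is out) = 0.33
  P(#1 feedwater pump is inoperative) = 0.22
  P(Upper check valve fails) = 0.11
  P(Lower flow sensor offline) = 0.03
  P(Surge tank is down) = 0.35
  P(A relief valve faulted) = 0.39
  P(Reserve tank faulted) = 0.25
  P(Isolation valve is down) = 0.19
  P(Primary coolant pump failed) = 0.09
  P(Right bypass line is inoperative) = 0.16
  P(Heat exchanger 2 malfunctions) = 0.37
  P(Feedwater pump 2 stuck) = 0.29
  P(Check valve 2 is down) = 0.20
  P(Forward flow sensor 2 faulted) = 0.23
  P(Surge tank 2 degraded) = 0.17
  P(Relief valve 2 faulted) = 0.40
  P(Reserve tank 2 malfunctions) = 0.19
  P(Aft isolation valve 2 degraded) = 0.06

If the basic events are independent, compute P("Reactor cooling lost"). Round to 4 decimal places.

0.2404

P(Heat-sink path inoperative) [AND] = 0.22 × 0.11 = 0.024200
P(Secondary loop down) [AND] = 0.33 × 0.024200 = 0.007986
P(Makeup line fails) [AND] = 0.35 × 0.39 × 0.25 = 0.034125
P(Primary loop unavailable) [AND] = 0.007986 × 0.03 × 0.034125 = 0.000008
P(Recirculation branch down) [AND] = 0.19 × 0.09 = 0.017100
P(Emergency loop unavailable) [OR] = 1 − (1−0.37) × (1−0.29) × (1−0.20) = 0.642160
P(Heat-sink path 2 inoperative) [OR] = 1 − (1−0.642160) × (1−0.23) × (1−0.17) × (1−0.40) = 0.862783
P(Secondary loop 2 inoperative) [AND] = 0.017100 × 0.16 × 0.862783 = 0.002361
P(Reactor cooling lost) [OR] = 1 − (1−0.000008) × (1−0.002361) × (1−0.19) × (1−0.06) = 0.240404
Rounded to 4 decimal places: P(Reactor cooling lost) ≈ 0.2404.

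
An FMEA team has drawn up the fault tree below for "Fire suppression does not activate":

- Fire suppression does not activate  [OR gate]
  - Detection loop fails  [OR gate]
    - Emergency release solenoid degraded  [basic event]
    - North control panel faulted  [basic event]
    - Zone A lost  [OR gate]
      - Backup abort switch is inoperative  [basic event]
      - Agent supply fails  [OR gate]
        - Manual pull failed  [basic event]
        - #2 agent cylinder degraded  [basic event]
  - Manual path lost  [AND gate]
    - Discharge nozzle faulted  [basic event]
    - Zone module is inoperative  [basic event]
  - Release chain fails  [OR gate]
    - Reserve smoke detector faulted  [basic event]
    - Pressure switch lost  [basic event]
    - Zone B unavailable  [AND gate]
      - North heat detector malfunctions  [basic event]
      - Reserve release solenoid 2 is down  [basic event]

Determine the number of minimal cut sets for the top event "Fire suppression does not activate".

9

Agent supply fails [OR]: union of children's cut sets → 2 cut set(s).
Zone A lost [OR]: union of children's cut sets → 3 cut set(s).
Detection loop fails [OR]: union of children's cut sets → 5 cut set(s).
Manual path lost [AND]: one cut set from each child combined → 1 × 1 = 1 cut set(s).
Zone B unavailable [AND]: one cut set from each child combined → 1 × 1 = 1 cut set(s).
Release chain fails [OR]: union of children's cut sets → 3 cut set(s).
Fire suppression does not activate [OR]: union of children's cut sets → 9 cut set(s).
Minimal cut sets: {Emergency release solenoid degraded}; {North control panel faulted}; {Backup abort switch is inoperative}; {Manual pull failed}; {#2 agent cylinder degraded}; {Discharge nozzle faulted, Zone module is inoperative}; {Reserve smoke detector faulted}; {Pressure switch lost}; {North heat detector malfunctions, Reserve release solenoid 2 is down}.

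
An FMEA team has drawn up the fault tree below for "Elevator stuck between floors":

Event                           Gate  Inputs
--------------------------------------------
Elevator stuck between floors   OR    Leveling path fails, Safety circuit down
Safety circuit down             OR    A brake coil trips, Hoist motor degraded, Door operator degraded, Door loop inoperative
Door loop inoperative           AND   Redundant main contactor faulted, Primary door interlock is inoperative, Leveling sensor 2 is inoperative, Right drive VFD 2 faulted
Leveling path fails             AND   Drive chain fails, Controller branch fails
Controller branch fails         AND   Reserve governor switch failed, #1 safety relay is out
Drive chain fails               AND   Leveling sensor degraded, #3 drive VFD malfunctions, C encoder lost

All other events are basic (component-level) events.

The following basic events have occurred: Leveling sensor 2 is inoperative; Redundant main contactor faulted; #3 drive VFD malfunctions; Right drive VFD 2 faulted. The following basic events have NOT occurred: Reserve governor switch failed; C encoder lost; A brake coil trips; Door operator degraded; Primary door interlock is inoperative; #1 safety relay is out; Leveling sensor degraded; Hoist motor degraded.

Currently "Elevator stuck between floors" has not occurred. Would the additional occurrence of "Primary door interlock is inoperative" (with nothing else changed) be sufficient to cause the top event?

Yes

Counterfactual: set "Primary door interlock is inoperative" to occurred.
Drive chain fails [AND]: Leveling sensor degraded=not, #3 drive VFD malfunctions=occurs, C encoder lost=not → not all inputs occur → does not occur.
Controller branch fails [AND]: Reserve governor switch failed=not, #1 safety relay is out=not → not all inputs occur → does not occur.
Leveling path fails [AND]: Drive chain fails=not, Controller branch fails=not → not all inputs occur → does not occur.
Door loop inoperative [AND]: Redundant main contactor faulted=occurs, Primary door interlock is inoperative=occurs, Leveling sensor 2 is inoperative=occurs, Right drive VFD 2 faulted=occurs → all inputs occur → occurs.
Safety circuit down [OR]: A brake coil trips=not, Hoist motor degraded=not, Door operator degraded=not, Door loop inoperative=occurs → at least one input occurs → occurs.
Elevator stuck between floors [OR]: Leveling path fails=not, Safety circuit down=occurs → at least one input occurs → occurs.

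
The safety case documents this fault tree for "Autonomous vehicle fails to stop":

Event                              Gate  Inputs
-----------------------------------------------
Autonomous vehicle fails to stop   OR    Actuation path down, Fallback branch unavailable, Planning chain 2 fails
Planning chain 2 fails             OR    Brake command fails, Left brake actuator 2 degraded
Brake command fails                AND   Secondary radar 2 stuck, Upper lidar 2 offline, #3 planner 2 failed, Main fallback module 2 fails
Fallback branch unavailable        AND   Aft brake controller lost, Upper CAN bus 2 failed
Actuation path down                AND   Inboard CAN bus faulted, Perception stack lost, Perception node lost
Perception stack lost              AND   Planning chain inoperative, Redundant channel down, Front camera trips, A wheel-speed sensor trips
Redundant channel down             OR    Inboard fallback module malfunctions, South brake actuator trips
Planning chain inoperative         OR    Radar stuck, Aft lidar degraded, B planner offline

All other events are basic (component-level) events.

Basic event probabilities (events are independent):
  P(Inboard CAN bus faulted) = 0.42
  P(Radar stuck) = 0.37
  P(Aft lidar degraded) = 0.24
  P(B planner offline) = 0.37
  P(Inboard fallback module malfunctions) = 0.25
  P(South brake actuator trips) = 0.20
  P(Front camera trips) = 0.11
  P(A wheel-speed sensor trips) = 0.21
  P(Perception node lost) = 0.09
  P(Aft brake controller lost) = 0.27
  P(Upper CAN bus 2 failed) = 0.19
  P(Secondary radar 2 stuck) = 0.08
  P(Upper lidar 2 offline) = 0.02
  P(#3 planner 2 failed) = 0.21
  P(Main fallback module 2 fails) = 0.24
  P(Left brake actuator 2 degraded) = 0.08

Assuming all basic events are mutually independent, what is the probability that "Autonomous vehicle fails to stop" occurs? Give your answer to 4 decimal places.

0.1275

P(Planning chain inoperative) [OR] = 1 − (1−0.37) × (1−0.24) × (1−0.37) = 0.698356
P(Redundant channel down) [OR] = 1 − (1−0.25) × (1−0.20) = 0.400000
P(Perception stack lost) [AND] = 0.698356 × 0.400000 × 0.11 × 0.21 = 0.006453
P(Actuation path down) [AND] = 0.42 × 0.006453 × 0.09 = 0.000244
P(Fallback branch unavailable) [AND] = 0.27 × 0.19 = 0.051300
P(Brake command fails) [AND] = 0.08 × 0.02 × 0.21 × 0.24 = 0.000081
P(Planning chain 2 fails) [OR] = 1 − (1−0.000081) × (1−0.08) = 0.080075
P(Autonomous vehicle fails to stop) [OR] = 1 − (1−0.000244) × (1−0.051300) × (1−0.080075) = 0.127480
Rounded to 4 decimal places: P(Autonomous vehicle fails to stop) ≈ 0.1275.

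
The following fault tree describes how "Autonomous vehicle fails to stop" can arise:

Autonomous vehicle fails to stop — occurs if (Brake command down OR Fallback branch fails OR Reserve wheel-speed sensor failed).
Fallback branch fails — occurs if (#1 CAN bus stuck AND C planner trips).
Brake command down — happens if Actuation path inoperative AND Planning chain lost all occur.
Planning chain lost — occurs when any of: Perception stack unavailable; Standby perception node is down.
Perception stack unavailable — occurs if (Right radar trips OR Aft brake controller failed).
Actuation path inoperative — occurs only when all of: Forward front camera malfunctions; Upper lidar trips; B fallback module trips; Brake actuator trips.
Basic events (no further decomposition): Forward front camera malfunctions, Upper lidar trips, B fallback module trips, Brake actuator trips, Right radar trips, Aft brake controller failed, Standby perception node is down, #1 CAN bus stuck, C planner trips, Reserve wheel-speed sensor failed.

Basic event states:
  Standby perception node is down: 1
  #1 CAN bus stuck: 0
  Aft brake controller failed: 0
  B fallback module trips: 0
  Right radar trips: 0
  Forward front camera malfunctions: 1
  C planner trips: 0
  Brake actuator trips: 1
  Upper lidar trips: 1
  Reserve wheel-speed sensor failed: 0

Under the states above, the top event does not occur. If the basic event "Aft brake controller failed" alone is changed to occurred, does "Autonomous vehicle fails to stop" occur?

Counterfactual: set "Aft brake controller failed" to occurred.
Actuation path inoperative [AND]: Forward front camera malfunctions=occurs, Upper lidar trips=occurs, B fallback module trips=not, Brake actuator trips=occurs → not all inputs occur → does not occur.
Perception stack unavailable [OR]: Right radar trips=not, Aft brake controller failed=occurs → at least one input occurs → occurs.
Planning chain lost [OR]: Perception stack unavailable=occurs, Standby perception node is down=occurs → at least one input occurs → occurs.
Brake command down [AND]: Actuation path inoperative=not, Planning chain lost=occurs → not all inputs occur → does not occur.
Fallback branch fails [AND]: #1 CAN bus stuck=not, C planner trips=not → not all inputs occur → does not occur.
Autonomous vehicle fails to stop [OR]: Brake command down=not, Fallback branch fails=not, Reserve wheel-speed sensor failed=not → no input occurs → does not occur.

No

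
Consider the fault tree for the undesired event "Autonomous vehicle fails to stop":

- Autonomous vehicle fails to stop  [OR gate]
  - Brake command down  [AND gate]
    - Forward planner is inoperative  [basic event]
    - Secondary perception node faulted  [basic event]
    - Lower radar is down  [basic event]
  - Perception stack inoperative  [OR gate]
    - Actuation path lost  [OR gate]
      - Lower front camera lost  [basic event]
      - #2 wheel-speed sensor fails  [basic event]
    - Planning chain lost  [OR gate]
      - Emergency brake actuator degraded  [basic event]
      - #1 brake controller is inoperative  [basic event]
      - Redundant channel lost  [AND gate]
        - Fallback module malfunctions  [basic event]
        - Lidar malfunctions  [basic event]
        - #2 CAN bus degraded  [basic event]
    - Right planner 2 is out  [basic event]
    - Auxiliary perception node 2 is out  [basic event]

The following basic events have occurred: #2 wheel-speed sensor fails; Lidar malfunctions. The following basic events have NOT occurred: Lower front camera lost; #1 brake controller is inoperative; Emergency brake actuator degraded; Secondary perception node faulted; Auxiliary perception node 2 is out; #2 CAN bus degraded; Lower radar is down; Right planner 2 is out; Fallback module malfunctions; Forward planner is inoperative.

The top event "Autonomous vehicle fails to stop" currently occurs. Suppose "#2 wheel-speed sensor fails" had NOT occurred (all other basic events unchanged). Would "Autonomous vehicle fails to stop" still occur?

No

Counterfactual: set "#2 wheel-speed sensor fails" to not occurred.
Brake command down [AND]: Forward planner is inoperative=not, Secondary perception node faulted=not, Lower radar is down=not → not all inputs occur → does not occur.
Actuation path lost [OR]: Lower front camera lost=not, #2 wheel-speed sensor fails=not → no input occurs → does not occur.
Redundant channel lost [AND]: Fallback module malfunctions=not, Lidar malfunctions=occurs, #2 CAN bus degraded=not → not all inputs occur → does not occur.
Planning chain lost [OR]: Emergency brake actuator degraded=not, #1 brake controller is inoperative=not, Redundant channel lost=not → no input occurs → does not occur.
Perception stack inoperative [OR]: Actuation path lost=not, Planning chain lost=not, Right planner 2 is out=not, Auxiliary perception node 2 is out=not → no input occurs → does not occur.
Autonomous vehicle fails to stop [OR]: Brake command down=not, Perception stack inoperative=not → no input occurs → does not occur.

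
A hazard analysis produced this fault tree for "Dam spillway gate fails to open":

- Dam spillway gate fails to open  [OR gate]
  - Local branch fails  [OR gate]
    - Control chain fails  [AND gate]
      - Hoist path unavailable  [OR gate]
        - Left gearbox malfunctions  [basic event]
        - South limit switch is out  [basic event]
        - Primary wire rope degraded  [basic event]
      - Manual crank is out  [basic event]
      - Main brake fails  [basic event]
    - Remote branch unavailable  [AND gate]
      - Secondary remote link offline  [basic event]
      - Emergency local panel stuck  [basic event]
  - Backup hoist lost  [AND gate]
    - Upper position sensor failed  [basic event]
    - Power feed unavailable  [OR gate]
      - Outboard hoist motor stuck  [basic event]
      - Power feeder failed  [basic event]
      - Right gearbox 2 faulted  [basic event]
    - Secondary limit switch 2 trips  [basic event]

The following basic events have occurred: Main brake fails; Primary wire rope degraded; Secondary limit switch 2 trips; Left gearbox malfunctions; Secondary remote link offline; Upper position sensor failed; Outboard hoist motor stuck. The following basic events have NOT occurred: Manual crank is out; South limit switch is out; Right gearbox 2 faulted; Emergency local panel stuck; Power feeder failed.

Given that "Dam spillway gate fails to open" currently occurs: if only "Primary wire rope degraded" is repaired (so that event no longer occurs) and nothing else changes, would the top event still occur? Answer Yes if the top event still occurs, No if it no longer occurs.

Yes

Counterfactual: set "Primary wire rope degraded" to not occurred.
Hoist path unavailable [OR]: Left gearbox malfunctions=occurs, South limit switch is out=not, Primary wire rope degraded=not → at least one input occurs → occurs.
Control chain fails [AND]: Hoist path unavailable=occurs, Manual crank is out=not, Main brake fails=occurs → not all inputs occur → does not occur.
Remote branch unavailable [AND]: Secondary remote link offline=occurs, Emergency local panel stuck=not → not all inputs occur → does not occur.
Local branch fails [OR]: Control chain fails=not, Remote branch unavailable=not → no input occurs → does not occur.
Power feed unavailable [OR]: Outboard hoist motor stuck=occurs, Power feeder failed=not, Right gearbox 2 faulted=not → at least one input occurs → occurs.
Backup hoist lost [AND]: Upper position sensor failed=occurs, Power feed unavailable=occurs, Secondary limit switch 2 trips=occurs → all inputs occur → occurs.
Dam spillway gate fails to open [OR]: Local branch fails=not, Backup hoist lost=occurs → at least one input occurs → occurs.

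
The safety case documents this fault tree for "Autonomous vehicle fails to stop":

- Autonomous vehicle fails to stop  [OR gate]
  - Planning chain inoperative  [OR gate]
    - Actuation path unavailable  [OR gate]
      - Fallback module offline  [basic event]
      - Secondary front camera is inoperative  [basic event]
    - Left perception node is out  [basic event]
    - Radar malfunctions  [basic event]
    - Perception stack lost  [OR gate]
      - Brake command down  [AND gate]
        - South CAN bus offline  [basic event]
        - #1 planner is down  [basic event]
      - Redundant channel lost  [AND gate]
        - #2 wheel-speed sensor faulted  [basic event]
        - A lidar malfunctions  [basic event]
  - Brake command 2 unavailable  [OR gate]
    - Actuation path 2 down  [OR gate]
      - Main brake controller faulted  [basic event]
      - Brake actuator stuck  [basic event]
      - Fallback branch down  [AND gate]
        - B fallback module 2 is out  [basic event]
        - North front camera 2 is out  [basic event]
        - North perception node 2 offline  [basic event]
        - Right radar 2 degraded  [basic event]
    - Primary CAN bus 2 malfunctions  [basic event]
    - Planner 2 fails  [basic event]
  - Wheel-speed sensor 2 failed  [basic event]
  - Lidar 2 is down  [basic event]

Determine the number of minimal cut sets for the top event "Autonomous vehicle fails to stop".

Actuation path unavailable [OR]: union of children's cut sets → 2 cut set(s).
Brake command down [AND]: one cut set from each child combined → 1 × 1 = 1 cut set(s).
Redundant channel lost [AND]: one cut set from each child combined → 1 × 1 = 1 cut set(s).
Perception stack lost [OR]: union of children's cut sets → 2 cut set(s).
Planning chain inoperative [OR]: union of children's cut sets → 6 cut set(s).
Fallback branch down [AND]: one cut set from each child combined → 1 × 1 × 1 × 1 = 1 cut set(s).
Actuation path 2 down [OR]: union of children's cut sets → 3 cut set(s).
Brake command 2 unavailable [OR]: union of children's cut sets → 5 cut set(s).
Autonomous vehicle fails to stop [OR]: union of children's cut sets → 13 cut set(s).

13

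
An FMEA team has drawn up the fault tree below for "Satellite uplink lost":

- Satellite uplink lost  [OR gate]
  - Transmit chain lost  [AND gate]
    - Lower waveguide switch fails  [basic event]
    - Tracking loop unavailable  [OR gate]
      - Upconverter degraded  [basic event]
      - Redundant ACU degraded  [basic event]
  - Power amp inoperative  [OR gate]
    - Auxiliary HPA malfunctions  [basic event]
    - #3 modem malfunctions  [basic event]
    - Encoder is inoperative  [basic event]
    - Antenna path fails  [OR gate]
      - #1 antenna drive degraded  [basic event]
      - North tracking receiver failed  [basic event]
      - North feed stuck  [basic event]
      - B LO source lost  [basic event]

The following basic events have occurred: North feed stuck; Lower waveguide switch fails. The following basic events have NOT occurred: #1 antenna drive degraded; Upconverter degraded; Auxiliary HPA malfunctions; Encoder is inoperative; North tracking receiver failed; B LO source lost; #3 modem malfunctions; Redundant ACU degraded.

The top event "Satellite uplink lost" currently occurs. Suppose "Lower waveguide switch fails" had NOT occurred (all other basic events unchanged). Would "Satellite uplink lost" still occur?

Yes

Counterfactual: set "Lower waveguide switch fails" to not occurred.
Tracking loop unavailable [OR]: Upconverter degraded=not, Redundant ACU degraded=not → no input occurs → does not occur.
Transmit chain lost [AND]: Lower waveguide switch fails=not, Tracking loop unavailable=not → not all inputs occur → does not occur.
Antenna path fails [OR]: #1 antenna drive degraded=not, North tracking receiver failed=not, North feed stuck=occurs, B LO source lost=not → at least one input occurs → occurs.
Power amp inoperative [OR]: Auxiliary HPA malfunctions=not, #3 modem malfunctions=not, Encoder is inoperative=not, Antenna path fails=occurs → at least one input occurs → occurs.
Satellite uplink lost [OR]: Transmit chain lost=not, Power amp inoperative=occurs → at least one input occurs → occurs.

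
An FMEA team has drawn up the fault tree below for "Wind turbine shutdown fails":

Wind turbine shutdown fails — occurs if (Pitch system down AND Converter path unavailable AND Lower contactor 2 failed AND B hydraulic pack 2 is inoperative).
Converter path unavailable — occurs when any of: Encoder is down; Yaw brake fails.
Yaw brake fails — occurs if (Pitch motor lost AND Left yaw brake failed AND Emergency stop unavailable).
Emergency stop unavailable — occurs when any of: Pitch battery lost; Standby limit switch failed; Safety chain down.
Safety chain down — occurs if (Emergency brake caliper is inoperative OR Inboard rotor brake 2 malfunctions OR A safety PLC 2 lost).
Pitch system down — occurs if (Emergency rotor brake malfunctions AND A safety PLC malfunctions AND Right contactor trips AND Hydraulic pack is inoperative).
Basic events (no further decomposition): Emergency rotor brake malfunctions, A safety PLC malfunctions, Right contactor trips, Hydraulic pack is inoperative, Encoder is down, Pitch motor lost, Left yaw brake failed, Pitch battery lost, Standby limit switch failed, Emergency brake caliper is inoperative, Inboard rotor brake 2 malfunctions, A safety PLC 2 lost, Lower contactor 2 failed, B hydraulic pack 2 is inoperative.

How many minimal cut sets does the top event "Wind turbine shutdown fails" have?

6

Pitch system down [AND]: one cut set from each child combined → 1 × 1 × 1 × 1 = 1 cut set(s).
Safety chain down [OR]: union of children's cut sets → 3 cut set(s).
Emergency stop unavailable [OR]: union of children's cut sets → 5 cut set(s).
Yaw brake fails [AND]: one cut set from each child combined → 1 × 1 × 5 = 5 cut set(s).
Converter path unavailable [OR]: union of children's cut sets → 6 cut set(s).
Wind turbine shutdown fails [AND]: one cut set from each child combined → 1 × 6 × 1 × 1 = 6 cut set(s).
Minimal cut sets: {A safety PLC malfunctions, B hydraulic pack 2 is inoperative, Emergency rotor brake malfunctions, Encoder is down, Hydraulic pack is inoperative, Lower contactor 2 failed, Right contactor trips}; {A safety PLC malfunctions, B hydraulic pack 2 is inoperative, Emergency rotor brake malfunctions, Hydraulic pack is inoperative, Left yaw brake failed, Lower contactor 2 failed, Pitch battery lost, Pitch motor lost, Right contactor trips}; {A safety PLC malfunctions, B hydraulic pack 2 is inoperative, Emergency rotor brake malfunctions, Hydraulic pack is inoperative, Left yaw brake failed, Lower contactor 2 failed, Pitch motor lost, Right contactor trips, Standby limit switch failed}; {A safety PLC malfunctions, B hydraulic pack 2 is inoperative, Emergency brake caliper is inoperative, Emergency rotor brake malfunctions, Hydraulic pack is inoperative, Left yaw brake failed, Lower contactor 2 failed, Pitch motor lost, Right contactor trips}; {A safety PLC malfunctions, B hydraulic pack 2 is inoperative, Emergency rotor brake malfunctions, Hydraulic pack is inoperative, Inboard rotor brake 2 malfunctions, Left yaw brake failed, Lower contactor 2 failed, Pitch motor lost, Right contactor trips}; {A safety PLC 2 lost, A safety PLC malfunctions, B hydraulic pack 2 is inoperative, Emergency rotor brake malfunctions, Hydraulic pack is inoperative, Left yaw brake failed, Lower contactor 2 failed, Pitch motor lost, Right contactor trips}.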